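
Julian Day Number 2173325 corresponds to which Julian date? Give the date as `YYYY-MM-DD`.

JDN 2173325 is 5 April 1238 in the proleptic Gregorian calendar.
In the Julian calendar that day is 1238-03-29.

1238-03-29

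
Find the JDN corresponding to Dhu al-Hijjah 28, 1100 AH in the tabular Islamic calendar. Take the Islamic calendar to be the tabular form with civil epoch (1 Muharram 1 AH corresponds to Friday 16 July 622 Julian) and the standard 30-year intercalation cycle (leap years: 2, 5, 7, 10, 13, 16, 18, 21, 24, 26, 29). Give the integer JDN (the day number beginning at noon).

Equivalently 13 October 1689 (Gregorian).
JDN 2400001 is 17 November 1858 CE (Gregorian), MJD 0; the target day is −61760 days from there, so JDN = 2338241.

2338241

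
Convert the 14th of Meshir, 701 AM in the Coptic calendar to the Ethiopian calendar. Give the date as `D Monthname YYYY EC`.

Julian Day Number of the source date = 2080868.
Converting JDN 2080868 to the Ethiopian calendar gives 14 Yekatit 977 EC.

14 Yekatit 977 EC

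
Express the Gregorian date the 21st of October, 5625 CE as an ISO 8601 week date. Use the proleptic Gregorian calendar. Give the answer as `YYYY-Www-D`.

5625-W43-2

The weekday is Tuesday (ISO weekday 2).
That Tuesday belongs to ISO week 43 of ISO year 5625.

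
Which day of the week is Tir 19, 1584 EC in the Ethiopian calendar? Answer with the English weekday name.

Saturday

Equivalently 25 January 1592 Gregorian, JDN 2302550.
Since JDN mod 7 = 5 (0 = Monday), the day is Saturday.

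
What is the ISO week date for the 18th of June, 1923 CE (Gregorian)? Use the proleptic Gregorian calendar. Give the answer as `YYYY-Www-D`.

1923-W25-1

The weekday is Monday (ISO weekday 1).
That Monday belongs to ISO week 25 of ISO year 1923.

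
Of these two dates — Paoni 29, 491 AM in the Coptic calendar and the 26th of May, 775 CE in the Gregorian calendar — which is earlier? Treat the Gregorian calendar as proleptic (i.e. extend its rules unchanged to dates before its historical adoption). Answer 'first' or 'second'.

Converting both to JDN: 2004300 vs 2004268; the smaller is the second.

second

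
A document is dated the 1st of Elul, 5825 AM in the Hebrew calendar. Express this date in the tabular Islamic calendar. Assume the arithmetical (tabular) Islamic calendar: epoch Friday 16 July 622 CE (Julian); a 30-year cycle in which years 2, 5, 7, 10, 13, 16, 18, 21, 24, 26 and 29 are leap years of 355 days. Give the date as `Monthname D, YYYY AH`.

Jumada al-Thani 1, 1488 AH

The source date corresponds to 2 September 2065 in the Gregorian calendar (JDN 2475531).
That day falls on 1 Jumada al-Thani 1488 AH in the tabular Islamic calendar.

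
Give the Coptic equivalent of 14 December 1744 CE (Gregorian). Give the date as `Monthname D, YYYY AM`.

Julian Day Number of the source date = 2358391.
Converting JDN 2358391 to the Coptic calendar gives 7 Koiak 1461 AM.

Koiak 7, 1461 AM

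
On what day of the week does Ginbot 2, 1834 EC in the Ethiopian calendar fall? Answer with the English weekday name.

Monday

In the Gregorian calendar this is 9 May 1842 (JDN 2393965).
2393965 ≡ 0 (mod 7); counting from Monday = 0 gives Monday.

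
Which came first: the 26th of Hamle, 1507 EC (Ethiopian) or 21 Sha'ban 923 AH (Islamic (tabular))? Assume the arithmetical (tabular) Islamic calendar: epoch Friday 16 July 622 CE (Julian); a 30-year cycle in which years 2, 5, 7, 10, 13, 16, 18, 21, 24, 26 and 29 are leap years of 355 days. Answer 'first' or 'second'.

first

Converting both to JDN: 2274612 vs 2275393; the smaller is the first.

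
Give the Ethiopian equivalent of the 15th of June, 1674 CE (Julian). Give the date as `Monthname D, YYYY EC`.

Sene 21, 1666 EC

The source date corresponds to 25 June 1674 in the Gregorian calendar (JDN 2332652).
That day falls on 21 Sene 1666 EC in the Ethiopian calendar.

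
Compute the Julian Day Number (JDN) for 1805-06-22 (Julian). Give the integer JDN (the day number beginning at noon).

2380507

In the Gregorian calendar the same day is 4 July 1805.
JDN 2400001 is 17 November 1858 CE (Gregorian), MJD 0; the target day is −19494 days from there, so JDN = 2380507.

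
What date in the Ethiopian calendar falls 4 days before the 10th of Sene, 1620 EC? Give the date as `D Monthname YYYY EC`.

6 Sene 1620 EC

Counting 4 days back from JDN 2315840 reaches JDN 2315836, which is 6 Sene 1620 EC.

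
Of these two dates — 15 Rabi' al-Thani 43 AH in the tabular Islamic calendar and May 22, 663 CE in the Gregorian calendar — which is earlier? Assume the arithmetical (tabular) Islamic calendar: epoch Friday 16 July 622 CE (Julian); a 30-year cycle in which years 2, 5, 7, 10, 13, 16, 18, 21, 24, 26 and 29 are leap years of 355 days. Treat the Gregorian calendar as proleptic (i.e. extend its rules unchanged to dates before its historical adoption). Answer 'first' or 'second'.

second

Converting both to JDN: 1963426 vs 1963357; the smaller is the second.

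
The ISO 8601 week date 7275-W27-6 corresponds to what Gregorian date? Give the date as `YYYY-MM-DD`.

7275-07-06

ISO week 1 of 7275 is the week containing the first Thursday of 7275.
Week 27, day 6 (Saturday) lands on 7275-07-06.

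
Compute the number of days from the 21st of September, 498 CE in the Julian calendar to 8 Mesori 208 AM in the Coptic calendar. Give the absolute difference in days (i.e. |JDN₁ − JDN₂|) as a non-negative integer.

JDN of the first date = 1903216.
JDN of the second date = 1900974.
|1900974 − 1903216| = 2242.

2242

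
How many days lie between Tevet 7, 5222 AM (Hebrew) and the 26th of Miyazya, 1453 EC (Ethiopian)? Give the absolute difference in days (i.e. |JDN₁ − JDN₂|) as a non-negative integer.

233

JDN of the first date = 2255032.
JDN of the second date = 2254799.
|2254799 − 2255032| = 233.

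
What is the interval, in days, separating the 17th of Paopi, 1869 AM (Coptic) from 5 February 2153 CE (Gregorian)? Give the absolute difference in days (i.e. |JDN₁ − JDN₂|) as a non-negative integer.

First date → JDN 2507363; second date → JDN 2507463.
The interval is |2507363 − 2507463| = 100 days.

100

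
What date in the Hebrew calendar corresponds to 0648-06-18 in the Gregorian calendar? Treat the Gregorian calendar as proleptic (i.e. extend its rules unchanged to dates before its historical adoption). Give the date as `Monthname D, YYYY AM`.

Sivan 19, 4408 AM

Both dates share Julian Day Number 1957906; in the Hebrew calendar that is 19 Sivan 4408 AM.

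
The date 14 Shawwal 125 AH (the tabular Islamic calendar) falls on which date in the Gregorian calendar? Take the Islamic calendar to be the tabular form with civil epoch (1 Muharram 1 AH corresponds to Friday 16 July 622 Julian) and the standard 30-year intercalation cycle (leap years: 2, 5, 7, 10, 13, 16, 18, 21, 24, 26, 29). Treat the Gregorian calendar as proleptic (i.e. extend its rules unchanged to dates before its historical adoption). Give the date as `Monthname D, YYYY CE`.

August 14, 743 CE

Julian Day Number of the source date = 1992660.
Converting JDN 1992660 to the Gregorian calendar gives 14 August 743 CE.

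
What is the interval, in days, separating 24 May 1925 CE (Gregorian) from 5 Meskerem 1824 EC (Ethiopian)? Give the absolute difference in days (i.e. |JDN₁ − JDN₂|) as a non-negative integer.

34219

JDN of the first date = 2424295.
JDN of the second date = 2390076.
|2390076 − 2424295| = 34219.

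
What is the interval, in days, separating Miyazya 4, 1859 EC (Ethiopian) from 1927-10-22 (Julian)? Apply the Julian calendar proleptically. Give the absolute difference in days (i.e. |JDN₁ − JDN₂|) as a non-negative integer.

22121

First date → JDN 2403068; second date → JDN 2425189.
The interval is |2403068 − 2425189| = 22121 days.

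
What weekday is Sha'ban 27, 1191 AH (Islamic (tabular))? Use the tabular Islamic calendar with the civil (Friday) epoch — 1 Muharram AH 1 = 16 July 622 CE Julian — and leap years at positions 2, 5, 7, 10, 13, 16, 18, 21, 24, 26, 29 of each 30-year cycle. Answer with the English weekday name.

In the Gregorian calendar this is 30 September 1777 (JDN 2370369).
JDN 2370369 mod 7 = 1, and JDN 0 was a Monday, so this is a Tuesday.

Tuesday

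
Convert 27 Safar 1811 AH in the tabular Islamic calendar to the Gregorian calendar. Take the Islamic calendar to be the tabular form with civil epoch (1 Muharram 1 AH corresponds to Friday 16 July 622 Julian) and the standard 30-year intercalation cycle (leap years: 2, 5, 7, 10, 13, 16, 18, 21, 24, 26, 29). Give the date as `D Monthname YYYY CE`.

21 October 2378 CE

Julian Day Number of the source date = 2589900.
Converting JDN 2589900 to the Gregorian calendar gives 21 October 2378 CE.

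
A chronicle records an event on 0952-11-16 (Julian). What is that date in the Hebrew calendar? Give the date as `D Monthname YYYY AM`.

25 Cheshvan 4713 AM

Julian Day Number of the source date = 2069096.
Converting JDN 2069096 to the Hebrew calendar gives 25 Cheshvan 4713 AM.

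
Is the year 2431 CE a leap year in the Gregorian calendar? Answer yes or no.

no

2431 is not divisible by 4, so it is a common year.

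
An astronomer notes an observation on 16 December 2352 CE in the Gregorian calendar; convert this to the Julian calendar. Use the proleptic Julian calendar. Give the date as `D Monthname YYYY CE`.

The Julian–Gregorian offset here is 16 days (Julian trailing).
16 December 2352 Gregorian − 16 days → 30 November 2352 Julian.

30 November 2352 CE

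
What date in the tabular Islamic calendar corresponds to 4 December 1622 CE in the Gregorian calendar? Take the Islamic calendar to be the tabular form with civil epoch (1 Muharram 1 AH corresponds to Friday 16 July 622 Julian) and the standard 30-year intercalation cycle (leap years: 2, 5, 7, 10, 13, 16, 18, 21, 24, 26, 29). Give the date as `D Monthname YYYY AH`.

30 Muharram 1032 AH

Julian Day Number of the source date = 2313821.
Converting JDN 2313821 to the tabular Islamic calendar gives 30 Muharram 1032 AH.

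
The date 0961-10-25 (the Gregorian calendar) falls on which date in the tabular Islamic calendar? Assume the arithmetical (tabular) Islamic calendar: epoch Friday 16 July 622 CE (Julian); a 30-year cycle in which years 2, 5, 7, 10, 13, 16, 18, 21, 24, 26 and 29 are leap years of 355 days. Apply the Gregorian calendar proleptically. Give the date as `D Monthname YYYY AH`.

7 Ramadan 350 AH

Julian Day Number of the source date = 2072356.
Converting JDN 2072356 to the tabular Islamic calendar gives 7 Ramadan 350 AH.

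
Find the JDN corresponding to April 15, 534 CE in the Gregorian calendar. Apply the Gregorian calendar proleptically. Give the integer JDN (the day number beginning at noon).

1916204

JDN 2299161 is 15 October 1582 CE (Gregorian); the target day is −382957 days from there, so JDN = 1916204.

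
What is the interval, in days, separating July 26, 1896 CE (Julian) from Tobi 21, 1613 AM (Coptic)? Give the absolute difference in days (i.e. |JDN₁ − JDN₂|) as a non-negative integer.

174

JDN of the first date = 2413779.
JDN of the second date = 2413953.
|2413953 − 2413779| = 174.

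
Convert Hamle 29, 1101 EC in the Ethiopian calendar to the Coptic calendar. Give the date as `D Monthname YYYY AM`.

Julian Day Number of the source date = 2126324.
Converting JDN 2126324 to the Coptic calendar gives 29 Epip 825 AM.

29 Epip 825 AM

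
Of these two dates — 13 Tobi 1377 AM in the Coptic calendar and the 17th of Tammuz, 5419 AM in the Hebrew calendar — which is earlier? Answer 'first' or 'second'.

second

First date → JDN 2327746; second date → JDN 2327186.
JDN 2327186 < JDN 2327746, so the second date is earlier.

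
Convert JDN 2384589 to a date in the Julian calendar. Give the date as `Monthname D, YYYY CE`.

August 25, 1816 CE

JDN 2384589 is 6 September 1816 in the Gregorian calendar.
In the Julian calendar that day is August 25, 1816 CE.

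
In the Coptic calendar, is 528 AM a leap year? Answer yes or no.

528 mod 4 = 0; in the Coptic calendar a year is leap when year mod 4 = 3, so it is a common year.

no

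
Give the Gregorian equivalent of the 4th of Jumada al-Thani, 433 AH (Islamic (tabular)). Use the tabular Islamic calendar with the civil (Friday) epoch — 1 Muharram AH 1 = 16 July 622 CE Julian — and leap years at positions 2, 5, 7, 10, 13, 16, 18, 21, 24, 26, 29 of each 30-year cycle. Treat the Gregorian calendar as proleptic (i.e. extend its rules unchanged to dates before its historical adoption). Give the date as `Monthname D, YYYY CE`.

February 4, 1042 CE

Both dates share Julian Day Number 2101677; in the Gregorian calendar that is 4 February 1042 CE.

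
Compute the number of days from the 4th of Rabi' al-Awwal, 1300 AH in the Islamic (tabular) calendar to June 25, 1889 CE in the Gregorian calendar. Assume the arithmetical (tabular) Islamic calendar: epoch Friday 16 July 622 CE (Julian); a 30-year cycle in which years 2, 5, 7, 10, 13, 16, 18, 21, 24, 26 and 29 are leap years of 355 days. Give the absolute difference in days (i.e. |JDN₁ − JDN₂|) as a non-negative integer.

First date → JDN 2408824; second date → JDN 2411179.
The interval is |2408824 − 2411179| = 2355 days.

2355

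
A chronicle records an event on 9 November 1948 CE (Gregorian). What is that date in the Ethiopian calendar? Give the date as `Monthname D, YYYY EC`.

Tikimt 30, 1941 EC

Both dates share Julian Day Number 2432865; in the Ethiopian calendar that is 30 Tikimt 1941 EC.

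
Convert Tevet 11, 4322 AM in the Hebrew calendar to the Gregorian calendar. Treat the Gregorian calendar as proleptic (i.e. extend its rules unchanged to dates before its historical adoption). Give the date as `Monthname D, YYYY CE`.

January 4, 562 CE

Julian Day Number of the source date = 1926330.
Converting JDN 1926330 to the Gregorian calendar gives 4 January 562 CE.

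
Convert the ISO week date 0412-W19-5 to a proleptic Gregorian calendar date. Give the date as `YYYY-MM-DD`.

0412-05-11

ISO week 1 of 412 is the week containing the first Thursday of 412.
Week 19, day 5 (Friday) lands on 0412-05-11.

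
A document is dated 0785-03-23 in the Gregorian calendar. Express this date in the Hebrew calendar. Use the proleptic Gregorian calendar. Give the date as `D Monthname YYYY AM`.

3 Nisan 4545 AM

Julian Day Number of the source date = 2007857.
Converting JDN 2007857 to the Hebrew calendar gives 3 Nisan 4545 AM.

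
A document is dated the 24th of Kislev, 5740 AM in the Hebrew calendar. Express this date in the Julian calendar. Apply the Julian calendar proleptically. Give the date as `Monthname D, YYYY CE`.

The source date corresponds to 14 December 1979 in the Gregorian calendar (JDN 2444222).
That day falls on 1 December 1979 CE in the Julian calendar.

December 1, 1979 CE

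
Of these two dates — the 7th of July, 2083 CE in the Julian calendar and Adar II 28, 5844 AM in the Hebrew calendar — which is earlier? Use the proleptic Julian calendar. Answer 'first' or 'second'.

first

First date → JDN 2482061; second date → JDN 2482320.
JDN 2482061 < JDN 2482320, so the first date is earlier.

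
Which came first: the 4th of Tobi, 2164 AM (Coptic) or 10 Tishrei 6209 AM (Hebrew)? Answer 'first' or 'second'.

first

Converting both to JDN: 2615189 vs 2615455; the smaller is the first.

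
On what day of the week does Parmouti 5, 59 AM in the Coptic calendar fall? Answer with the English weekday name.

Equivalently 1 April 343 Gregorian, JDN 1846428.
JDN 1846428 mod 7 = 3, and JDN 0 was a Monday, so this is a Thursday.

Thursday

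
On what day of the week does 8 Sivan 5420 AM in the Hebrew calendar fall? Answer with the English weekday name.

Equivalently 18 May 1660 Gregorian, JDN 2327501.
Since JDN mod 7 = 1 (0 = Monday), the day is Tuesday.

Tuesday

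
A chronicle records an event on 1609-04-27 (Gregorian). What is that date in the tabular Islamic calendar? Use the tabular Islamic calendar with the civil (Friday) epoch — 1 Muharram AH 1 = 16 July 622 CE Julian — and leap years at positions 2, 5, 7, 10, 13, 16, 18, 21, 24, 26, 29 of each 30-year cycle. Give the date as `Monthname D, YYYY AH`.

Muharram 22, 1018 AH

Both dates share Julian Day Number 2308852; in the tabular Islamic calendar that is 22 Muharram 1018 AH.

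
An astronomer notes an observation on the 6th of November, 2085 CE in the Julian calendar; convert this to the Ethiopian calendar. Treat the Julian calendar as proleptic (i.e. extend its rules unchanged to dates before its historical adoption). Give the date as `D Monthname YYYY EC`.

The source date corresponds to 19 November 2085 in the Gregorian calendar (JDN 2482914).
That day falls on 10 Hidar 2078 EC in the Ethiopian calendar.

10 Hidar 2078 EC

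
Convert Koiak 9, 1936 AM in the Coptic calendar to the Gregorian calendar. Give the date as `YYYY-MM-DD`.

2219-12-21

Julian Day Number of the source date = 2531887.
Converting JDN 2531887 to the Gregorian calendar gives 21 December 2219 CE.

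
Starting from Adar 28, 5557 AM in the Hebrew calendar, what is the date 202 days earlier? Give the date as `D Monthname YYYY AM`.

2 Elul 5556 AM

The starting date is JDN 2377486; 2377486 − 202 = 2377284.
JDN 2377284 corresponds to 2 Elul 5556 AM.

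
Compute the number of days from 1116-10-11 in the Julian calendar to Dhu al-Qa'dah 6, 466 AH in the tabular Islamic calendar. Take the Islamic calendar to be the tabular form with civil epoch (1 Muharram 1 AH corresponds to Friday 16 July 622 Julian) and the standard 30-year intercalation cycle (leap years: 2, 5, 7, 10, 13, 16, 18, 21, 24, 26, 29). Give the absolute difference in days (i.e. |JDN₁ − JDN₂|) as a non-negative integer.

JDN of the first date = 2128961.
JDN of the second date = 2113520.
|2113520 − 2128961| = 15441.

15441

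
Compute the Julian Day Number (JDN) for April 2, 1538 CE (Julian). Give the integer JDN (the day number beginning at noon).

2282904

In the proleptic Gregorian calendar the same day is 12 April 1538.
JDN 2299161 is 15 October 1582 CE (Gregorian); the target day is −16257 days from there, so JDN = 2282904.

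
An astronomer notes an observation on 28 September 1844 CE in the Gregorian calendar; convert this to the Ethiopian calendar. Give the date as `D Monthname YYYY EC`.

19 Meskerem 1837 EC

Julian Day Number of the source date = 2394838.
Converting JDN 2394838 to the Ethiopian calendar gives 19 Meskerem 1837 EC.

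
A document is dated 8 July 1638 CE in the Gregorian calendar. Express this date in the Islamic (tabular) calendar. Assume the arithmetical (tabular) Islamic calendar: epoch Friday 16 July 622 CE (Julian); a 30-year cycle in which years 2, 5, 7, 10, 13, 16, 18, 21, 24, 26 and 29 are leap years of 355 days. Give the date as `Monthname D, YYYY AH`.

Safar 25, 1048 AH

Both dates share Julian Day Number 2319516; in the tabular Islamic calendar that is 25 Safar 1048 AH.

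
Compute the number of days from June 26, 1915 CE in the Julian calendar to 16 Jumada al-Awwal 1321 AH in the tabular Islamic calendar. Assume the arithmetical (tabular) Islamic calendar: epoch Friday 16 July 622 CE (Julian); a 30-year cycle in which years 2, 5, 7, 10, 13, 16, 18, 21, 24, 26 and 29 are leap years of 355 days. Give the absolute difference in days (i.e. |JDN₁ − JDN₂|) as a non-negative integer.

First date → JDN 2420688; second date → JDN 2416337.
The interval is |2420688 − 2416337| = 4351 days.

4351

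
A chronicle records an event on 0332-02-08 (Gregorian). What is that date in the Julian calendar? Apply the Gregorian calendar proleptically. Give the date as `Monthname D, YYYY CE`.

For dates in this range the Gregorian date is 1 day ahead of the Julian.
8 February 332 Gregorian − 1 day → 7 February 332 Julian.

February 7, 332 CE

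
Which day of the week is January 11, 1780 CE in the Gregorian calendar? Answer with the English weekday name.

Tuesday

Since JDN mod 7 = 1 (0 = Monday), the day is Tuesday.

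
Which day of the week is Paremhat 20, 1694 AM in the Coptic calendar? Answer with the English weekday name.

Wednesday

Equivalently 29 March 1978 Gregorian, JDN 2443597.
JDN 2443597 mod 7 = 2, and JDN 0 was a Monday, so this is a Wednesday.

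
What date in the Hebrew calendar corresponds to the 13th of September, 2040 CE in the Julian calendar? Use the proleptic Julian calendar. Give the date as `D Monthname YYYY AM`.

19 Tishrei 5801 AM

Julian Day Number of the source date = 2466424.
Converting JDN 2466424 to the Hebrew calendar gives 19 Tishrei 5801 AM.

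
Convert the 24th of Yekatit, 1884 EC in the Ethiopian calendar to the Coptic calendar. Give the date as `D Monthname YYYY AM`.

24 Meshir 1608 AM

Julian Day Number of the source date = 2412160.
Converting JDN 2412160 to the Coptic calendar gives 24 Meshir 1608 AM.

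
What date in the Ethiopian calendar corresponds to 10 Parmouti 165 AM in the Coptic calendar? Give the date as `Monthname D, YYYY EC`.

The source date corresponds to 6 April 449 in the proleptic Gregorian calendar (JDN 1885150).
That day falls on 10 Miyazya 441 EC in the Ethiopian calendar.

Miyazya 10, 441 EC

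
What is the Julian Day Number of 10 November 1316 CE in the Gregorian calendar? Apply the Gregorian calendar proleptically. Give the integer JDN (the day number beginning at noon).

2202033

JDN 2400001 is 17 November 1858 CE (Gregorian), MJD 0; the target day is −197968 days from there, so JDN = 2202033.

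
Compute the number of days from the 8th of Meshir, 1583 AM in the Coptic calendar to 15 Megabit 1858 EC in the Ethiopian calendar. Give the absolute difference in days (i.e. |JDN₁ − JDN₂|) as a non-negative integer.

First date → JDN 2403012; second date → JDN 2402684.
The interval is |2403012 − 2402684| = 328 days.

328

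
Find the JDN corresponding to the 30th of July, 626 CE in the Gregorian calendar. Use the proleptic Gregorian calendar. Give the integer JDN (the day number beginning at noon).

1949912

JDN 2299161 is 15 October 1582 CE (Gregorian); the target day is −349249 days from there, so JDN = 1949912.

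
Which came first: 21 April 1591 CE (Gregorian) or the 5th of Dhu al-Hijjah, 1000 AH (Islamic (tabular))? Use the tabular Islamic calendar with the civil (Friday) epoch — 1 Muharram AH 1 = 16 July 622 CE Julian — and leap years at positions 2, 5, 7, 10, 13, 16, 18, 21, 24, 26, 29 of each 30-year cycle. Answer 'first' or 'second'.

Converting both to JDN: 2302271 vs 2302781; the smaller is the first.

first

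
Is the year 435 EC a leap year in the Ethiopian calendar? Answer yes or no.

435 mod 4 = 3; in the Ethiopian calendar a year is leap when year mod 4 = 3, so it is a leap year.

yes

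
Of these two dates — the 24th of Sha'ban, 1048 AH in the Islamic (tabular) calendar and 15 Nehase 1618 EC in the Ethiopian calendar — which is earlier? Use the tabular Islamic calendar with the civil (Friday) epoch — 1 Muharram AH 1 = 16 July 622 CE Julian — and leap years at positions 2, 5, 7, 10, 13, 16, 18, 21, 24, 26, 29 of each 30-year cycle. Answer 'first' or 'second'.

First date → JDN 2319692; second date → JDN 2315174.
JDN 2315174 < JDN 2319692, so the second date is earlier.

second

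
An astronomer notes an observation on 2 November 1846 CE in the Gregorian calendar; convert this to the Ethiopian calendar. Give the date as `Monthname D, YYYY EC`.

Tikimt 24, 1839 EC

Both dates share Julian Day Number 2395603; in the Ethiopian calendar that is 24 Tikimt 1839 EC.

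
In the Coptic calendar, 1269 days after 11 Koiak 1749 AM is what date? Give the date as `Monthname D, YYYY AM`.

JDN of 11 Koiak 1749 AM = 2463587.
2463587 + 1269 = 2464856.
JDN 2464856 in the Coptic calendar is Paoni 4, 1752 AM.

Paoni 4, 1752 AM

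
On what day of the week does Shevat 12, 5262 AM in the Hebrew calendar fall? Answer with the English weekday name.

Friday

This is JDN 2269684 (31 January 1502 Gregorian).
JDN 2269684 mod 7 = 4, and JDN 0 was a Monday, so this is a Friday.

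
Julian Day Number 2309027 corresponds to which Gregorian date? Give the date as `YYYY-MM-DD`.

Counting from JDN 2299161 = 15 Oct 1582 gives an offset of 9866 days.

1609-10-19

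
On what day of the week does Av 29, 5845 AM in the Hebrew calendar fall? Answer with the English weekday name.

Monday

This is JDN 2482823 (20 August 2085 Gregorian).
JDN 2482823 mod 7 = 0, and JDN 0 was a Monday, so this is a Monday.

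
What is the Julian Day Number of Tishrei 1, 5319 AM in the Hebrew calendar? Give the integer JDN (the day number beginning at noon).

In the proleptic Gregorian calendar the same day is 23 September 1558.
JDN 2400001 is 17 November 1858 CE (Gregorian), MJD 0; the target day is −109628 days from there, so JDN = 2290373.

2290373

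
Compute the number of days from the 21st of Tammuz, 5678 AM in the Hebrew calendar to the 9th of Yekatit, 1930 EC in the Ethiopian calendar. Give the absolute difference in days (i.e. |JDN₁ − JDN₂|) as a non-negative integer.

7170

First date → JDN 2421776; second date → JDN 2428946.
The interval is |2421776 − 2428946| = 7170 days.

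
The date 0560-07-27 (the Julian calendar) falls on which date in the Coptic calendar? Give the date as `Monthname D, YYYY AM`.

Mesori 3, 276 AM

The source date corresponds to 29 July 560 in the proleptic Gregorian calendar (JDN 1925806).
That day falls on 3 Mesori 276 AM in the Coptic calendar.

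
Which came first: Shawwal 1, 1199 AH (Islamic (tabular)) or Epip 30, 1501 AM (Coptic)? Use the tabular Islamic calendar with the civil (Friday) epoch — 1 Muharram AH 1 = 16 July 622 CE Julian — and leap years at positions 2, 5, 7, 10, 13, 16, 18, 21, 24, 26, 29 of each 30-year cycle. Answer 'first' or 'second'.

second

First date → JDN 2373237; second date → JDN 2373234.
JDN 2373234 < JDN 2373237, so the second date is earlier.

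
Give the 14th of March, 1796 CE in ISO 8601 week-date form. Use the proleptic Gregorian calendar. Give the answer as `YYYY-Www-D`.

The weekday is Monday (ISO weekday 1).
That Monday belongs to ISO week 11 of ISO year 1796.

1796-W11-1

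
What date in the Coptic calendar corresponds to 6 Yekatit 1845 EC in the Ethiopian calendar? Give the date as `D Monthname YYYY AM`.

6 Meshir 1569 AM

Both dates share Julian Day Number 2397897; in the Coptic calendar that is 6 Meshir 1569 AM.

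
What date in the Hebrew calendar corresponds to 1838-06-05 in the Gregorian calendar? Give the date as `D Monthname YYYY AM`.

12 Sivan 5598 AM

Julian Day Number of the source date = 2392531.
Converting JDN 2392531 to the Hebrew calendar gives 12 Sivan 5598 AM.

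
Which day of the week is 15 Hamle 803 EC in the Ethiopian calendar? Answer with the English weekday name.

This is JDN 2017465 (13 July 811 Gregorian).
2017465 ≡ 2 (mod 7); counting from Monday = 0 gives Wednesday.

Wednesday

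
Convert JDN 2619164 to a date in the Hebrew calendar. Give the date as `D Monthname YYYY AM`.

27 Kislev 6219 AM

The Gregorian equivalent of JDN 2619164 is 4 December 2458.
In the Hebrew calendar that day is 27 Kislev 6219 AM.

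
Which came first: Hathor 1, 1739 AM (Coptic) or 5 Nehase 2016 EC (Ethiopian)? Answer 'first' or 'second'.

Converting both to JDN: 2459894 vs 2460534; the smaller is the first.

first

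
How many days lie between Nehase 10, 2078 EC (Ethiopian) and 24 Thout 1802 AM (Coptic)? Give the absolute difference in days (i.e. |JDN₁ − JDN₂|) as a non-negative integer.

316

First date → JDN 2483184; second date → JDN 2482868.
The interval is |2483184 − 2482868| = 316 days.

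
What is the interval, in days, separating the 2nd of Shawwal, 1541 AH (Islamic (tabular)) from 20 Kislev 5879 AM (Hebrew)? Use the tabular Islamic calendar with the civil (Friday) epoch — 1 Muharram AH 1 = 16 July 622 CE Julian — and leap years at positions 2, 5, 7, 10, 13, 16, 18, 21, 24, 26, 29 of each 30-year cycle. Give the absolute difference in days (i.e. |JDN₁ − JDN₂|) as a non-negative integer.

549

First date → JDN 2494432; second date → JDN 2494981.
The interval is |2494432 − 2494981| = 549 days.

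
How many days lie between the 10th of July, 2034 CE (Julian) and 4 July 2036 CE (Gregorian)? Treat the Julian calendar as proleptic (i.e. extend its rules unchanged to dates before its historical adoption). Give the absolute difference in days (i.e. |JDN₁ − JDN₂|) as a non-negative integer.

First date → JDN 2464167; second date → JDN 2464879.
The interval is |2464167 − 2464879| = 712 days.

712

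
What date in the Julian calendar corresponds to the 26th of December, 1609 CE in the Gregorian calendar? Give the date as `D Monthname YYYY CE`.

16 December 1609 CE

The Julian–Gregorian offset here is 10 days (Julian trailing).
26 December 1609 Gregorian − 10 days → 16 December 1609 Julian.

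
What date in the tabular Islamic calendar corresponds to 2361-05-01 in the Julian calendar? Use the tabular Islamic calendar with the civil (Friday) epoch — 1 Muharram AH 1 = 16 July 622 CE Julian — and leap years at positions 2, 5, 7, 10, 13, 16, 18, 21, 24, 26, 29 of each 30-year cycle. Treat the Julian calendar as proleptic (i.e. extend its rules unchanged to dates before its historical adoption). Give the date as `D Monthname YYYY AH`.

11 Rabi' al-Awwal 1793 AH

Julian Day Number of the source date = 2583534.
Converting JDN 2583534 to the tabular Islamic calendar gives 11 Rabi' al-Awwal 1793 AH.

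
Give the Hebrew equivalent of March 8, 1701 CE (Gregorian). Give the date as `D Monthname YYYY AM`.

28 Adar I 5461 AM

Both dates share Julian Day Number 2342404; in the Hebrew calendar that is 28 Adar I 5461 AM.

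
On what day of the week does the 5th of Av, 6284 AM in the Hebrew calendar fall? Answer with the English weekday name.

In the Gregorian calendar this is 6 August 2524 (JDN 2643150).
Since JDN mod 7 = 6 (0 = Monday), the day is Sunday.

Sunday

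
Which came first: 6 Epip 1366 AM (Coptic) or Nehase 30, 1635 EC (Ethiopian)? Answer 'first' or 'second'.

First date → JDN 2323901; second date → JDN 2321398.
JDN 2321398 < JDN 2323901, so the second date is earlier.

second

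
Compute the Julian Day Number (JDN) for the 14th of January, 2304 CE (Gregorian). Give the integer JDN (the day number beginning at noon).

2562591

JDN 2299161 is 15 October 1582 CE (Gregorian); the target day is +263430 days from there, so JDN = 2562591.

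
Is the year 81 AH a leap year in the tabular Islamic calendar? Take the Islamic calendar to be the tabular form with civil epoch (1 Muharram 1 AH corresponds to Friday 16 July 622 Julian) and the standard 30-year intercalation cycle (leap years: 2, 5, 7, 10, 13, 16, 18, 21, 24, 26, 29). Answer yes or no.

yes

Year 81 AH is year 21 of its 30-year cycle; leap positions are 2, 5, 7, 10, 13, 16, 18, 21, 24, 26, 29, so it is a leap year (355 days).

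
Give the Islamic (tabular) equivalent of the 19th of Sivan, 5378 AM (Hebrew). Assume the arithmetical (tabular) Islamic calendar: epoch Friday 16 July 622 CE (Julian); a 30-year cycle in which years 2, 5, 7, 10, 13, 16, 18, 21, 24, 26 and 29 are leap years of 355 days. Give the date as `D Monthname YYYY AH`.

The source date corresponds to 12 June 1618 in the Gregorian calendar (JDN 2312185).
That day falls on 18 Jumada al-Thani 1027 AH in the tabular Islamic calendar.

18 Jumada al-Thani 1027 AH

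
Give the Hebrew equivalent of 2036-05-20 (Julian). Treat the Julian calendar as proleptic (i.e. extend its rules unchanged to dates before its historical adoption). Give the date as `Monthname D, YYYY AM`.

Sivan 7, 5796 AM

The source date corresponds to 2 June 2036 in the Gregorian calendar (JDN 2464847).
That day falls on 7 Sivan 5796 AM in the Hebrew calendar.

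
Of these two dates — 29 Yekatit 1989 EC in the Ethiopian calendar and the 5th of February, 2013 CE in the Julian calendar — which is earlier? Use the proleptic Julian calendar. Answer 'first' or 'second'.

Converting both to JDN: 2450516 vs 2456342; the smaller is the first.

first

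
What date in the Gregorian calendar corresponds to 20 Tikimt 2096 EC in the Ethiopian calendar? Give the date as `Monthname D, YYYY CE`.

Julian Day Number of the source date = 2489469.
Converting JDN 2489469 to the Gregorian calendar gives 1 November 2103 CE.

November 1, 2103 CE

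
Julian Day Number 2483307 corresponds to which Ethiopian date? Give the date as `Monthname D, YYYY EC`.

Tahsas 8, 2079 EC

The Gregorian equivalent of JDN 2483307 is 17 December 2086.
In the Ethiopian calendar that day is Tahsas 8, 2079 EC.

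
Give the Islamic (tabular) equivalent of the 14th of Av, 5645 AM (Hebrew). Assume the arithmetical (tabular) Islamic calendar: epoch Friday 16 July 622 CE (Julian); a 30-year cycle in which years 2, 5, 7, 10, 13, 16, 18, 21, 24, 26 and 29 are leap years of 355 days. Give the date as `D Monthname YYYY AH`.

The source date corresponds to 26 July 1885 in the Gregorian calendar (JDN 2409749).
That day falls on 13 Shawwal 1302 AH in the tabular Islamic calendar.

13 Shawwal 1302 AH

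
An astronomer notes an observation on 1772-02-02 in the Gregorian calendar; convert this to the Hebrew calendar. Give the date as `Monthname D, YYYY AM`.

Shevat 28, 5532 AM

Julian Day Number of the source date = 2368302.
Converting JDN 2368302 to the Hebrew calendar gives 28 Shevat 5532 AM.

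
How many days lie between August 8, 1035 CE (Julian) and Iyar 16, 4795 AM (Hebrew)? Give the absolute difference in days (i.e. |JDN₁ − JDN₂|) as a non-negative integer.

103

JDN of the first date = 2099311.
JDN of the second date = 2099208.
|2099208 − 2099311| = 103.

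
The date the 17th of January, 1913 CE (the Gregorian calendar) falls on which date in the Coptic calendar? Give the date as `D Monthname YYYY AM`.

9 Tobi 1629 AM

Both dates share Julian Day Number 2419785; in the Coptic calendar that is 9 Tobi 1629 AM.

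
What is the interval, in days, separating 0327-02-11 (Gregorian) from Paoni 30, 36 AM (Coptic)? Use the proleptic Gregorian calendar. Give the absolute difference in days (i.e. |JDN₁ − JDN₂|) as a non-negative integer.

First date → JDN 1840535; second date → JDN 1838113.
The interval is |1840535 − 1838113| = 2422 days.

2422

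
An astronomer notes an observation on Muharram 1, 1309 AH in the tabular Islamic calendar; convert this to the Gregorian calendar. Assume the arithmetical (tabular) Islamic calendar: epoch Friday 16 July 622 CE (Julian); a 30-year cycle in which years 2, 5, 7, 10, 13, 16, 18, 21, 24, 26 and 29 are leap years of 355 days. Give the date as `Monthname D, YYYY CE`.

Both dates share Julian Day Number 2411952; in the Gregorian calendar that is 7 August 1891 CE.

August 7, 1891 CE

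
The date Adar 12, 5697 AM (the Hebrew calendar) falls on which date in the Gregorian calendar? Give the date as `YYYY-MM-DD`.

Both dates share Julian Day Number 2428588; in the Gregorian calendar that is 23 February 1937 CE.

1937-02-23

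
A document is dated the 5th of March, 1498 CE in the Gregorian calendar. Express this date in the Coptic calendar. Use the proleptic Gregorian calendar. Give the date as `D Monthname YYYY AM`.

Julian Day Number of the source date = 2268257.
Converting JDN 2268257 to the Coptic calendar gives 30 Meshir 1214 AM.

30 Meshir 1214 AM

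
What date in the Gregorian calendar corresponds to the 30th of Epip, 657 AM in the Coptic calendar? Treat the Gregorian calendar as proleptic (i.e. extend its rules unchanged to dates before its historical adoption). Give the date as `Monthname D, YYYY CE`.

July 29, 941 CE

Julian Day Number of the source date = 2064963.
Converting JDN 2064963 to the Gregorian calendar gives 29 July 941 CE.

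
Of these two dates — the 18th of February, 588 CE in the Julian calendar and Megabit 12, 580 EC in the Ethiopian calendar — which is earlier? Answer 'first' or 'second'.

first

First date → JDN 1935873; second date → JDN 1935892.
JDN 1935873 < JDN 1935892, so the first date is earlier.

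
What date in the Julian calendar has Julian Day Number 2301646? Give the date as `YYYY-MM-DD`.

The Gregorian equivalent of JDN 2301646 is 4 August 1589.
In the Julian calendar that day is 1589-07-25.

1589-07-25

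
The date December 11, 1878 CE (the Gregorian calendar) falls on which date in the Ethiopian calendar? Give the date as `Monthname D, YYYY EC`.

Julian Day Number of the source date = 2407330.
Converting JDN 2407330 to the Ethiopian calendar gives 3 Tahsas 1871 EC.

Tahsas 3, 1871 EC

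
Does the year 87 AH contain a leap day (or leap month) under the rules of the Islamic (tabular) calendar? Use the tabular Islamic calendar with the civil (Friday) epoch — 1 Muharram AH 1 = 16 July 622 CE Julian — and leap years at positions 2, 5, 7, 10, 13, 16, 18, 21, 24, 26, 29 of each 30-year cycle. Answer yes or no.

Year 87 AH is year 27 of its 30-year cycle; leap positions are 2, 5, 7, 10, 13, 16, 18, 21, 24, 26, 29, so it is a common year (354 days).

no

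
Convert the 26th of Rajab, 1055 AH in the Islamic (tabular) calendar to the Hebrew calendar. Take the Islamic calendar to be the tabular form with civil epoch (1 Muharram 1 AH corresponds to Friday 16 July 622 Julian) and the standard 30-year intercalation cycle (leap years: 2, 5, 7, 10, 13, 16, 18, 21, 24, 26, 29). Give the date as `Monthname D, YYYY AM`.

Both dates share Julian Day Number 2322144; in the Hebrew calendar that is 26 Elul 5405 AM.

Elul 26, 5405 AM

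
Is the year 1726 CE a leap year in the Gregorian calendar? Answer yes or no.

no

1726 is not divisible by 4, so it is a common year.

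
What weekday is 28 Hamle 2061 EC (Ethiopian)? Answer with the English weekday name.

Sunday

This is JDN 2476963 (4 August 2069 Gregorian).
Since JDN mod 7 = 6 (0 = Monday), the day is Sunday.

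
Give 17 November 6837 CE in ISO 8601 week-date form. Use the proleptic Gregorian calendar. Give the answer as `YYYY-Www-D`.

The weekday is Tuesday (ISO weekday 2).
That Tuesday belongs to ISO week 47 of ISO year 6837.

6837-W47-2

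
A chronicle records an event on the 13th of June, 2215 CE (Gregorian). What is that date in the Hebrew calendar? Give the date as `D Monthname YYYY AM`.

Both dates share Julian Day Number 2530235; in the Hebrew calendar that is 15 Sivan 5975 AM.

15 Sivan 5975 AM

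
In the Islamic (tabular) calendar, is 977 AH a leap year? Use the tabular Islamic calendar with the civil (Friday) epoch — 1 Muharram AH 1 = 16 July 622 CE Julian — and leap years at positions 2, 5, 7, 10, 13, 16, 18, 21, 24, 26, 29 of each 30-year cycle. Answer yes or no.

no

Year 977 AH is year 17 of its 30-year cycle; leap positions are 2, 5, 7, 10, 13, 16, 18, 21, 24, 26, 29, so it is a common year (354 days).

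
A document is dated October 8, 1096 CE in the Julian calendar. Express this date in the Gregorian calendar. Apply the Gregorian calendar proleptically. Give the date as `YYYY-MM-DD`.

At this point the Julian calendar is 6 days behind the Gregorian.
8 October 1096 Julian + 6 days → 14 October 1096 Gregorian.

1096-10-14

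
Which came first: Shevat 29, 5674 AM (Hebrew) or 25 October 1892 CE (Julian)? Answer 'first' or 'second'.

Converting both to JDN: 2420189 vs 2412409; the smaller is the second.

second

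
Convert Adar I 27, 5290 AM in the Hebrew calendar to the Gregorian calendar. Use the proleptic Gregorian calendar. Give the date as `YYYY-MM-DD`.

Both dates share Julian Day Number 2279945; in the Gregorian calendar that is 6 March 1530 CE.

1530-03-06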